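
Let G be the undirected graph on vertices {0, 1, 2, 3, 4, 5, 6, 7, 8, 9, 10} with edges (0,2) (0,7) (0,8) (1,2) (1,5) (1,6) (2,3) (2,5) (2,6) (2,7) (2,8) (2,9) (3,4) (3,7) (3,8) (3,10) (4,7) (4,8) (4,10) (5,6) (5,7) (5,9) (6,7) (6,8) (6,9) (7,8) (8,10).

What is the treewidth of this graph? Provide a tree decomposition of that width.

The largest bag has 4 vertices, giving width 3; this decomposition certifies tw(G) ≤ 3. For the lower bound, the 4 vertices {0, 2, 7, 8} are pairwise adjacent, and any tree decomposition puts a clique entirely inside one bag — forcing width ≥ 3. Therefore the treewidth is 3.

Treewidth 3.
One optimal decomposition is:
Bags: B1 = {2, 6, 7, 8}  B2 = {2, 3, 7, 8}  B3 = {2, 5, 6, 7}  B4 = {0, 2, 7, 8}  B5 = {2, 5, 6, 9}  B6 = {1, 2, 5, 6}  B7 = {3, 4, 7, 8}  B8 = {3, 4, 8, 10}
Tree: B1–B2, B1–B3, B1–B4, B3–B5, B3–B6, B2–B7, B7–B8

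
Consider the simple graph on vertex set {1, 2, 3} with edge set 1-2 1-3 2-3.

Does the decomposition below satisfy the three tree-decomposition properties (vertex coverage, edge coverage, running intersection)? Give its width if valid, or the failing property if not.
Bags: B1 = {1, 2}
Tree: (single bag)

A tree decomposition must satisfy three properties: every vertex lies in some bag; for every edge, both endpoints lie together in some bag; and for every vertex, the bags containing it form a connected subtree. Here vertex 3 appears in no bag, so the decomposition is invalid.

No — vertex 3 appears in no bag.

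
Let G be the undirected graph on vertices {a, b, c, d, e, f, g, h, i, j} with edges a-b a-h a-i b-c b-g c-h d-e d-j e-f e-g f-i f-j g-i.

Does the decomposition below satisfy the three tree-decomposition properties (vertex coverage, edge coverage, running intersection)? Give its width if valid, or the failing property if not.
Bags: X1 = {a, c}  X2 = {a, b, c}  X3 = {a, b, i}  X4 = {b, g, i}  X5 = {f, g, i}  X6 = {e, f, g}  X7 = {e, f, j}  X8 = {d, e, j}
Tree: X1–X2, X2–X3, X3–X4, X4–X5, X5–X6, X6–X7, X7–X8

A tree decomposition must satisfy three properties: every vertex lies in some bag; for every edge, both endpoints lie together in some bag; and for every vertex, the bags containing it form a connected subtree. Here vertex h appears in no bag, so the decomposition is invalid.

No — vertex h appears in no bag.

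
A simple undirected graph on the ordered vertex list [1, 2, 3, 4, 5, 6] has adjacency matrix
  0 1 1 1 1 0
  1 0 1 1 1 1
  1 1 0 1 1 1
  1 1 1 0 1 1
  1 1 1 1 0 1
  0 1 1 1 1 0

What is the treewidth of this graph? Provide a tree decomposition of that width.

Treewidth 4.
One such decomposition:
Bags: B1 = {1, 2, 3, 4, 5}  B2 = {2, 3, 4, 5, 6}
Tree: B1–B2

Each bag holds 5 vertices, so the decomposition has width 4, which upper-bounds the treewidth. For the lower bound, the 5 vertices {1, 2, 3, 4, 5} are pairwise adjacent, and any tree decomposition puts a clique entirely inside one bag — forcing width ≥ 4. The upper and lower bounds meet at 4, so that is the treewidth.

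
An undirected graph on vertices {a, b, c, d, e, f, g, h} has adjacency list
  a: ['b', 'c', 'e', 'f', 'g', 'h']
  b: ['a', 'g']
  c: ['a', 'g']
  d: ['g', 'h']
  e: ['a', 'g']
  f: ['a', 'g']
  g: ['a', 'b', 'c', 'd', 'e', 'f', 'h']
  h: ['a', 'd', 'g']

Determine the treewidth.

A width-2 tree decomposition is:
Bags: B1 = {a, g, h}  B2 = {a, f, g}  B3 = {a, c, g}  B4 = {d, g, h}  B5 = {a, b, g}  B6 = {a, e, g}
Tree: B1–B2, B2–B3, B1–B4, B1–B5, B2–B6
The largest bag has 3 vertices, giving width 2; this decomposition certifies tw(G) ≤ 2. For the lower bound, the 3 vertices {d, g, h} are pairwise adjacent, and any tree decomposition puts a clique entirely inside one bag — forcing width ≥ 2. Hence tw(G) = 2 exactly.

2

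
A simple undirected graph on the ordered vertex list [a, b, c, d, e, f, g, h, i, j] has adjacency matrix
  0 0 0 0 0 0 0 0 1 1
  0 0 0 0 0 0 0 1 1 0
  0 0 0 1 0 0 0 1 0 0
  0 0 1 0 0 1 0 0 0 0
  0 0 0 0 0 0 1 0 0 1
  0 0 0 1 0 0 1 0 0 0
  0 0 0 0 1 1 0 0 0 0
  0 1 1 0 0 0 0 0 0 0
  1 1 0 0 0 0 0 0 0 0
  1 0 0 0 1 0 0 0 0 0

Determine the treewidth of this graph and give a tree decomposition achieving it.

Treewidth 2.
Bags: B1 = {a, b, i}  B2 = {a, b, h}  B3 = {a, c, h}  B4 = {a, c, d}  B5 = {a, d, f}  B6 = {a, f, g}  B7 = {a, e, g}  B8 = {a, e, j}
Tree: B1–B2, B2–B3, B3–B4, B4–B5, B5–B6, B6–B7, B7–B8

Every bag has size at most 3, so the width is 3 − 1 = 2 and tw(G) ≤ 2. For the lower bound, G contains the cycle a–i–b–h–c–d–f–g–e–j–a, so G is not a forest; only forests have treewidth ≤ 1, hence tw(G) ≥ 2. Hence tw(G) = 2 exactly.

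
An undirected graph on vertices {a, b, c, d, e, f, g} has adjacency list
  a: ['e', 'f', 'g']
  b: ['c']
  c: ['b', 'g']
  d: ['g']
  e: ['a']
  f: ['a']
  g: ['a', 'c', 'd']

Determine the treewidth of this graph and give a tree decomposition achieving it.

The largest bag has 2 vertices, giving width 1; this decomposition certifies tw(G) ≤ 1. G has an edge, so its treewidth is at least 1. The upper and lower bounds meet at 1, so that is the treewidth.

Treewidth 1.
One such decomposition:
Bags: B1 = {d, g}  B2 = {a, g}  B3 = {c, g}  B4 = {b, c}  B5 = {a, f}  B6 = {a, e}
Tree: B1–B2, B2–B3, B3–B4, B2–B5, B5–B6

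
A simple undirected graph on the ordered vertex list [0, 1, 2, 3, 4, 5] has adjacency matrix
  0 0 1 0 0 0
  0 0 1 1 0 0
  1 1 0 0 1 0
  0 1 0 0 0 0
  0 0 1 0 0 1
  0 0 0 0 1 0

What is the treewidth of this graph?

A width-1 tree decomposition is:
Bags: B1 = {1, 2}  B2 = {2, 4}  B3 = {4, 5}  B4 = {1, 3}  B5 = {0, 2}
Tree: B1–B2, B2–B3, B1–B4, B2–B5
The largest bag has 2 vertices, giving width 1; this decomposition certifies tw(G) ≤ 1. Since G has at least one edge (e.g. 1–2), it is not an edgeless graph, so tw(G) ≥ 1. Hence tw(G) = 1 exactly.

1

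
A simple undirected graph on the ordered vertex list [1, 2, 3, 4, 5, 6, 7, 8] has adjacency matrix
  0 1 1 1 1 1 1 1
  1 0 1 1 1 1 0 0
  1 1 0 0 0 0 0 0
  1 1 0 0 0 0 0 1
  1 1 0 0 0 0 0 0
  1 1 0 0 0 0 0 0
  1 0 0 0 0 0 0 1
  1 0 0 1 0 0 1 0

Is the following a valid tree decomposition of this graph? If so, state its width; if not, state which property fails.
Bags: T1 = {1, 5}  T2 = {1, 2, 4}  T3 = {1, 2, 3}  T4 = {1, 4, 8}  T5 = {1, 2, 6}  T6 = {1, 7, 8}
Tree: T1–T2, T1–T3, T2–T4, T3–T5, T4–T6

A tree decomposition must satisfy three properties: every vertex lies in some bag; for every edge, both endpoints lie together in some bag; and for every vertex, the bags containing it form a connected subtree. Here edge (2,5) lies in no bag, so the decomposition is invalid.

No — edge (2,5) lies in no bag.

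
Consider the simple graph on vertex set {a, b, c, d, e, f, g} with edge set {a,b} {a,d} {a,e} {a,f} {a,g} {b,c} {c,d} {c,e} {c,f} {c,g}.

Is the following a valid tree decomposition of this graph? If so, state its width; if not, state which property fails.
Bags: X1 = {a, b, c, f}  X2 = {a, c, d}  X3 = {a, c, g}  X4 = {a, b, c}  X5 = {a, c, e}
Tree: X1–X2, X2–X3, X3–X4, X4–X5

A tree decomposition must satisfy three properties: every vertex lies in some bag; for every edge, both endpoints lie together in some bag; and for every vertex, the bags containing it form a connected subtree. Here bags containing vertex b are not connected in the tree, so the decomposition is invalid.

No — bags containing vertex b are not connected in the tree.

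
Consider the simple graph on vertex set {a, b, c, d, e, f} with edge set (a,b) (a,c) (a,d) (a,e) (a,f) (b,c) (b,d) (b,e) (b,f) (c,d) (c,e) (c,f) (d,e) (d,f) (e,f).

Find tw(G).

A width-5 tree decomposition is:
Bags: B1 = {a, b, c, d, e, f}
Tree: (single bag)
A single bag containing all 6 vertices is trivially a valid decomposition of width 5. Conversely, {a, b, c, d, e, f} is a clique of size 6, and the vertices of any clique must share a bag in every tree decomposition; so some bag has ≥ 6 vertices and tw(G) ≥ 5. Combining the bounds, tw(G) = 5.

5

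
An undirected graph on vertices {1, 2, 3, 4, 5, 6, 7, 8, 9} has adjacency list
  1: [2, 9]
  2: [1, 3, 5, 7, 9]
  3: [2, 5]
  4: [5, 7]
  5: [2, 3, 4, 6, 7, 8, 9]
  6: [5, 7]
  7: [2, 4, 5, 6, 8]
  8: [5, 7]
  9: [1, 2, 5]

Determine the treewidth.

A width-2 tree decomposition is:
Bags: B1 = {2, 5, 7}  B2 = {5, 7, 8}  B3 = {4, 5, 7}  B4 = {2, 5, 9}  B5 = {1, 2, 9}  B6 = {5, 6, 7}  B7 = {2, 3, 5}
Tree: B1–B2, B2–B3, B1–B4, B4–B5, B2–B6, B1–B7
The largest bag has 3 vertices, giving width 2; this decomposition certifies tw(G) ≤ 2. For the lower bound, the 3 vertices {1, 2, 9} are pairwise adjacent, and any tree decomposition puts a clique entirely inside one bag — forcing width ≥ 2. Therefore the treewidth is 2.

2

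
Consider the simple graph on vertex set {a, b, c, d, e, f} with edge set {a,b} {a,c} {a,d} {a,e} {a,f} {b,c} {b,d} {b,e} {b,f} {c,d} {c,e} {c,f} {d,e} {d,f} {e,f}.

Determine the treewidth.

A width-5 tree decomposition is:
Bags: B1 = {a, b, c, d, e, f}
Tree: (single bag)
A single bag containing all 6 vertices is trivially a valid decomposition of width 5. Conversely, {a, b, c, d, e, f} is a clique of size 6, and the vertices of any clique must share a bag in every tree decomposition; so some bag has ≥ 6 vertices and tw(G) ≥ 5. Hence tw(G) = 5 exactly.

5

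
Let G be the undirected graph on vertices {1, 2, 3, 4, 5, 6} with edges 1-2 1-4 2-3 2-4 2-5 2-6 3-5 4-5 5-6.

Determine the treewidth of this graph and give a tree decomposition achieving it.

Treewidth 2.
One such decomposition:
Bags: B1 = {2, 4, 5}  B2 = {1, 2, 4}  B3 = {2, 5, 6}  B4 = {2, 3, 5}
Tree: B1–B2, B1–B3, B1–B4

Every bag has size at most 3, so the width is 3 − 1 = 2 and tw(G) ≤ 2. Conversely, {1, 2, 4} is a clique of size 3, and the vertices of any clique must share a bag in every tree decomposition; so some bag has ≥ 3 vertices and tw(G) ≥ 2. Therefore the treewidth is 2.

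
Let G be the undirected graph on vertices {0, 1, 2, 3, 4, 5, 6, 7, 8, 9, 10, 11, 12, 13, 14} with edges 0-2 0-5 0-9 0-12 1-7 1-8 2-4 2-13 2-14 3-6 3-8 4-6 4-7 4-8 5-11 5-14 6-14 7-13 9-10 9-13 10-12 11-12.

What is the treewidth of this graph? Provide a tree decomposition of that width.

Treewidth 3.
Bags: B1 = {9, 10, 11, 12}  B2 = {0, 9, 11, 12}  B3 = {0, 5, 9, 11}  B4 = {0, 5, 9, 13}  B5 = {0, 2, 5, 13}  B6 = {2, 5, 13, 14}  B7 = {2, 7, 13, 14}  B8 = {2, 4, 7, 14}  B9 = {4, 6, 7, 14}  B10 = {1, 4, 6, 7}  B11 = {1, 4, 6, 8}  B12 = {1, 3, 6, 8}
Tree: B1–B2, B2–B3, B3–B4, B4–B5, B5–B6, B6–B7, B7–B8, B8–B9, B9–B10, B10–B11, B11–B12

Each bag holds 4 vertices, so the decomposition has width 3, which upper-bounds the treewidth. For the lower bound: the 4 vertex sets {10,11,12}, {9}, {0}, {2,5,13,14} are disjoint, each induces a connected subgraph, and every pair is joined by at least one edge of G. Contracting each set to a single vertex therefore yields K_{4} as a minor, and since treewidth is minor-monotone, tw(G) ≥ tw(K_{4}) = 3. Hence tw(G) = 3 exactly.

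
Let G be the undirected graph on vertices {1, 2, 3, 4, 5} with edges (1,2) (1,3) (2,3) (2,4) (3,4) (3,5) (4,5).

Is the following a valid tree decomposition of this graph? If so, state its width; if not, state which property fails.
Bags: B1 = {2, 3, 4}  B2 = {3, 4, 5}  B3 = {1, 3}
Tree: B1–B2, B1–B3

No — edge (2,1) lies in no bag.

A tree decomposition must satisfy three properties: every vertex lies in some bag; for every edge, both endpoints lie together in some bag; and for every vertex, the bags containing it form a connected subtree. Here edge (2,1) lies in no bag, so the decomposition is invalid.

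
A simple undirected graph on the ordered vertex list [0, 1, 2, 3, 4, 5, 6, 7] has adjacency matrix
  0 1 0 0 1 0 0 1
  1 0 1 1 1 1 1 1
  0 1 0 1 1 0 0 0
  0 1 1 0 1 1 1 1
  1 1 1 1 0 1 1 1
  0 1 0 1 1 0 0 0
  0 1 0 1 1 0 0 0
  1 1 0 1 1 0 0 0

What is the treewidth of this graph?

3

A width-3 tree decomposition is:
Bags: B1 = {1, 3, 4, 7}  B2 = {1, 2, 3, 4}  B3 = {1, 3, 4, 5}  B4 = {0, 1, 4, 7}  B5 = {1, 3, 4, 6}
Tree: B1–B2, B1–B3, B1–B4, B1–B5
Each bag holds 4 vertices, so the decomposition has width 3, which upper-bounds the treewidth. On the other hand G contains the 4-clique {0, 1, 4, 7}. A clique must lie in a single bag of any decomposition, so no decomposition can have width below 3. Therefore the treewidth is 3.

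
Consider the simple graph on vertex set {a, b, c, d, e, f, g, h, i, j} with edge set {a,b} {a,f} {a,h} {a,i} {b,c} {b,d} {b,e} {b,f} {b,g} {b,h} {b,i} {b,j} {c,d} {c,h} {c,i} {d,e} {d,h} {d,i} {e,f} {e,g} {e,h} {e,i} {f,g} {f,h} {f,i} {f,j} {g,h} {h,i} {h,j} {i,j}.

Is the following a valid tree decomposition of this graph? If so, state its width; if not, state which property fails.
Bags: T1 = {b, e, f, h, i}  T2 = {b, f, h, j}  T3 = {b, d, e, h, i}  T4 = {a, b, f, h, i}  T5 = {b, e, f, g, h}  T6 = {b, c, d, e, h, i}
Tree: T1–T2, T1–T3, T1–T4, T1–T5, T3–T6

A tree decomposition must satisfy three properties: every vertex lies in some bag; for every edge, both endpoints lie together in some bag; and for every vertex, the bags containing it form a connected subtree. Here edge (i,j) lies in no bag, so the decomposition is invalid.

No — edge (i,j) lies in no bag.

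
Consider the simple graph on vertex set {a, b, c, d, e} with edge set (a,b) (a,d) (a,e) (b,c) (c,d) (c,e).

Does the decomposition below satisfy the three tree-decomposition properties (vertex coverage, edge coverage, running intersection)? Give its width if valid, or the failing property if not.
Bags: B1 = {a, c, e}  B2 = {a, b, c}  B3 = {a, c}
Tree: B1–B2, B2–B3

No — vertex d appears in no bag.

A tree decomposition must satisfy three properties: every vertex lies in some bag; for every edge, both endpoints lie together in some bag; and for every vertex, the bags containing it form a connected subtree. Here vertex d appears in no bag, so the decomposition is invalid.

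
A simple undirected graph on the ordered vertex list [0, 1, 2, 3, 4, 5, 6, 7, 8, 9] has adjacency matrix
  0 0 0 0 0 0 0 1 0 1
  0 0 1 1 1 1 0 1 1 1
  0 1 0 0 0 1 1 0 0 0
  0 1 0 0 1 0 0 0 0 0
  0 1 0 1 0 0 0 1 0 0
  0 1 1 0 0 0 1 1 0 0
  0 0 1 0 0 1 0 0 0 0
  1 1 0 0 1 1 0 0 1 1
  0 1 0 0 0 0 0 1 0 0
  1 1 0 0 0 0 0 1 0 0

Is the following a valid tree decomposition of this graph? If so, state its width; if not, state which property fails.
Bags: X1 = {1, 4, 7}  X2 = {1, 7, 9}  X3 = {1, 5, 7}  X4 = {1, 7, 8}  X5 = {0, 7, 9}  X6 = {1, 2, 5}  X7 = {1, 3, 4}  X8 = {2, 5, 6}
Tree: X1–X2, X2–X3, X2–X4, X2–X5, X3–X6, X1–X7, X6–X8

Yes; width 2.

Checking the three conditions: (i) the bags cover all of {0, 1, 2, 3, 4, 5, 6, 7, 8, 9}; (ii) for each edge, some bag contains both endpoints; (iii) the bags containing any fixed vertex form a subtree. All hold, so the decomposition is valid with width 3 − 1 = 2.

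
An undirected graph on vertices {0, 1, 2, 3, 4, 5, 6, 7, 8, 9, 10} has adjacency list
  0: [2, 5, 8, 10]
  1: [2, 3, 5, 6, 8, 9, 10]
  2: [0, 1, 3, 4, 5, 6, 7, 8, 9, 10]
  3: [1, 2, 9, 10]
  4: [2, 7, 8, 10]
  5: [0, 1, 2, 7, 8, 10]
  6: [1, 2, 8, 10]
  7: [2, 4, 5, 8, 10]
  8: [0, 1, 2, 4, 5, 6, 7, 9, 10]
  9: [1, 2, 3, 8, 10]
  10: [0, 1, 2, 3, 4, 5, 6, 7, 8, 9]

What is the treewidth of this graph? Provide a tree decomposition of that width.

Treewidth 4.
One optimal decomposition is:
Bags: B1 = {1, 2, 8, 9, 10}  B2 = {1, 2, 6, 8, 10}  B3 = {1, 2, 5, 8, 10}  B4 = {2, 5, 7, 8, 10}  B5 = {2, 4, 7, 8, 10}  B6 = {0, 2, 5, 8, 10}  B7 = {1, 2, 3, 9, 10}
Tree: B1–B2, B1–B3, B3–B4, B4–B5, B4–B6, B1–B7

Every bag has size at most 5, so the width is 5 − 1 = 4 and tw(G) ≤ 4. Conversely, {0, 2, 5, 8, 10} is a clique of size 5, and the vertices of any clique must share a bag in every tree decomposition; so some bag has ≥ 5 vertices and tw(G) ≥ 4. Hence tw(G) = 4 exactly.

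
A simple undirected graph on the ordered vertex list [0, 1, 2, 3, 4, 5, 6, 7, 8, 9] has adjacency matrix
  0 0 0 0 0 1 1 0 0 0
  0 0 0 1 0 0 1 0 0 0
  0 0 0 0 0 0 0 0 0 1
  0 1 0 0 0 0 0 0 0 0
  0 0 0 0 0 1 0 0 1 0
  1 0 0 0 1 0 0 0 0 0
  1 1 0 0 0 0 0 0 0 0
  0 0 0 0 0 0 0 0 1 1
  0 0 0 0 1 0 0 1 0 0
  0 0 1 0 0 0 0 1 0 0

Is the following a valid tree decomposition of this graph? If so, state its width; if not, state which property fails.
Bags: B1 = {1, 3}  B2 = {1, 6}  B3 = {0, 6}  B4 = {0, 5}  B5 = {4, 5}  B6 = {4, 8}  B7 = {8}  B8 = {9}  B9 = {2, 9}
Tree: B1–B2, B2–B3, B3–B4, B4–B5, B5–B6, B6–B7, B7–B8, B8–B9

A tree decomposition must satisfy three properties: every vertex lies in some bag; for every edge, both endpoints lie together in some bag; and for every vertex, the bags containing it form a connected subtree. Here vertex 7 appears in no bag, so the decomposition is invalid.

No — vertex 7 appears in no bag.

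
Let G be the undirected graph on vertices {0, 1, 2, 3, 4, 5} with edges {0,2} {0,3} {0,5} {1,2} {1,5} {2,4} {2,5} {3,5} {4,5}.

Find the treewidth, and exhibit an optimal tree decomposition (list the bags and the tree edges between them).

Treewidth 2.
One such decomposition:
Bags: B1 = {0, 2, 5}  B2 = {1, 2, 5}  B3 = {0, 3, 5}  B4 = {2, 4, 5}
Tree: B1–B2, B1–B3, B2–B4

The largest bag has 3 vertices, giving width 2; this decomposition certifies tw(G) ≤ 2. Conversely, {0, 2, 5} is a clique of size 3, and the vertices of any clique must share a bag in every tree decomposition; so some bag has ≥ 3 vertices and tw(G) ≥ 2. Hence tw(G) = 2 exactly.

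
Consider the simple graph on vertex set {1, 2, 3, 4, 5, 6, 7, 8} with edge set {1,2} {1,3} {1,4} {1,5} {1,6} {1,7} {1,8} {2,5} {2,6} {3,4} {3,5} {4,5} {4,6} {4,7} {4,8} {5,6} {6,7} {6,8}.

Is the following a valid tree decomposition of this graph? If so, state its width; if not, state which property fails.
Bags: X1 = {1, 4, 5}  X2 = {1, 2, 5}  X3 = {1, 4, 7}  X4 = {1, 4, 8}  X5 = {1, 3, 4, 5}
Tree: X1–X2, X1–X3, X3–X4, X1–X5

A tree decomposition must satisfy three properties: every vertex lies in some bag; for every edge, both endpoints lie together in some bag; and for every vertex, the bags containing it form a connected subtree. Here vertex 6 appears in no bag, so the decomposition is invalid.

No — vertex 6 appears in no bag.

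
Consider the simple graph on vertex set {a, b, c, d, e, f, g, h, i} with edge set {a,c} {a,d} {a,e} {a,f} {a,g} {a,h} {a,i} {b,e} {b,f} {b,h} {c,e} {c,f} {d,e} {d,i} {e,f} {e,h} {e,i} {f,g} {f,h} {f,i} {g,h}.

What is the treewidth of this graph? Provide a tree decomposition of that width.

Every bag has size at most 4, so the width is 4 − 1 = 3 and tw(G) ≤ 3. For the lower bound, the 4 vertices {a, d, e, i} are pairwise adjacent, and any tree decomposition puts a clique entirely inside one bag — forcing width ≥ 3. The upper and lower bounds meet at 3, so that is the treewidth.

Treewidth 3.
Bags: B1 = {a, e, f, h}  B2 = {a, c, e, f}  B3 = {a, e, f, i}  B4 = {a, d, e, i}  B5 = {a, f, g, h}  B6 = {b, e, f, h}
Tree: B1–B2, B1–B3, B3–B4, B1–B5, B1–B6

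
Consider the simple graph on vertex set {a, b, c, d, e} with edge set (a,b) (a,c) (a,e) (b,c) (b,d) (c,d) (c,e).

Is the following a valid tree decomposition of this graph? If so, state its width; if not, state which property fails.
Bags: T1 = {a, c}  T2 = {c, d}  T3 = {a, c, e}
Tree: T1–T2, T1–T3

No — vertex b appears in no bag.

A tree decomposition must satisfy three properties: every vertex lies in some bag; for every edge, both endpoints lie together in some bag; and for every vertex, the bags containing it form a connected subtree. Here vertex b appears in no bag, so the decomposition is invalid.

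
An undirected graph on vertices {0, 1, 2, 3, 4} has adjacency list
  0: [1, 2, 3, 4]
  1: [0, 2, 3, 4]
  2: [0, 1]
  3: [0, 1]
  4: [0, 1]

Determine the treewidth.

2

A width-2 tree decomposition is:
Bags: B1 = {0, 1, 2}  B2 = {0, 1, 4}  B3 = {0, 1, 3}
Tree: B1–B2, B1–B3
Each bag holds 3 vertices, so the decomposition has width 2, which upper-bounds the treewidth. Conversely, {0, 1, 2} is a clique of size 3, and the vertices of any clique must share a bag in every tree decomposition; so some bag has ≥ 3 vertices and tw(G) ≥ 2. Hence tw(G) = 2 exactly.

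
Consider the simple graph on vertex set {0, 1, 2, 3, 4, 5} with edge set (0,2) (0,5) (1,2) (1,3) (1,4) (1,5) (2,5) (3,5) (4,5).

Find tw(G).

2

A width-2 tree decomposition is:
Bags: B1 = {1, 2, 5}  B2 = {1, 4, 5}  B3 = {1, 3, 5}  B4 = {0, 2, 5}
Tree: B1–B2, B1–B3, B1–B4
The largest bag has 3 vertices, giving width 2; this decomposition certifies tw(G) ≤ 2. Conversely, {0, 2, 5} is a clique of size 3, and the vertices of any clique must share a bag in every tree decomposition; so some bag has ≥ 3 vertices and tw(G) ≥ 2. Therefore the treewidth is 2.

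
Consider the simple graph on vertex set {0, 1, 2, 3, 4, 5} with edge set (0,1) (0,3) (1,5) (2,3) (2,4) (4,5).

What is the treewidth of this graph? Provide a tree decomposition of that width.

Treewidth 2.
Bags: B1 = {0, 1, 5}  B2 = {0, 3, 5}  B3 = {2, 3, 5}  B4 = {2, 4, 5}
Tree: B1–B2, B2–B3, B3–B4

Each bag holds 3 vertices, so the decomposition has width 2, which upper-bounds the treewidth. For the lower bound, G contains the cycle 5–1–0–3–2–4–5, so G is not a forest; only forests have treewidth ≤ 1, hence tw(G) ≥ 2. Combining the bounds, tw(G) = 2.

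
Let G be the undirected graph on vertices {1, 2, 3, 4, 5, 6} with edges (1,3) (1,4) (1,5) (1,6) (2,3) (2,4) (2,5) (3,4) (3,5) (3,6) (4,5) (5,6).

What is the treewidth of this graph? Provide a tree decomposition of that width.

Treewidth 3.
Bags: B1 = {2, 3, 4, 5}  B2 = {1, 3, 4, 5}  B3 = {1, 3, 5, 6}
Tree: B1–B2, B2–B3

Every bag has size at most 4, so the width is 4 − 1 = 3 and tw(G) ≤ 3. For the lower bound, the 4 vertices {1, 3, 4, 5} are pairwise adjacent, and any tree decomposition puts a clique entirely inside one bag — forcing width ≥ 3. Combining the bounds, tw(G) = 3.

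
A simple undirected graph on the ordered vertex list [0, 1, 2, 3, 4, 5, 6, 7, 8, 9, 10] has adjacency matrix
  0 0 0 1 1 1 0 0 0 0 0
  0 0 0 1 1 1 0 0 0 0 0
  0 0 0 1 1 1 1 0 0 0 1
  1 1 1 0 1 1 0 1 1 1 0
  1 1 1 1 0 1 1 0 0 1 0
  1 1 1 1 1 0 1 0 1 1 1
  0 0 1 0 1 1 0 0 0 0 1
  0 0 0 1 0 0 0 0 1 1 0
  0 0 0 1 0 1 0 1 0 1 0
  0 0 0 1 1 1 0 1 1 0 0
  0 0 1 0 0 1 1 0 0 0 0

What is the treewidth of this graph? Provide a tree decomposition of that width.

Treewidth 3.
Bags: B1 = {2, 3, 4, 5}  B2 = {3, 4, 5, 9}  B3 = {3, 5, 8, 9}  B4 = {2, 4, 5, 6}  B5 = {1, 3, 4, 5}  B6 = {2, 5, 6, 10}  B7 = {0, 3, 4, 5}  B8 = {3, 7, 8, 9}
Tree: B1–B2, B2–B3, B1–B4, B1–B5, B4–B6, B5–B7, B3–B8

The largest bag has 4 vertices, giving width 3; this decomposition certifies tw(G) ≤ 3. For the lower bound, the 4 vertices {2, 5, 6, 10} are pairwise adjacent, and any tree decomposition puts a clique entirely inside one bag — forcing width ≥ 3. The upper and lower bounds meet at 3, so that is the treewidth.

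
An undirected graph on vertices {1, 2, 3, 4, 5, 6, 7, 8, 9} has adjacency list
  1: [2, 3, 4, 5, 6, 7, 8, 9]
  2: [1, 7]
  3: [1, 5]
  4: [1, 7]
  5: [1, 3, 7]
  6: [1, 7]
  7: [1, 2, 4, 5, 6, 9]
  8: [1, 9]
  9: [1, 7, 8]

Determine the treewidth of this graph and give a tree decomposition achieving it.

Every bag has size at most 3, so the width is 3 − 1 = 2 and tw(G) ≤ 2. For the lower bound, the 3 vertices {1, 8, 9} are pairwise adjacent, and any tree decomposition puts a clique entirely inside one bag — forcing width ≥ 2. The upper and lower bounds meet at 2, so that is the treewidth.

Treewidth 2.
One such decomposition:
Bags: B1 = {1, 6, 7}  B2 = {1, 4, 7}  B3 = {1, 5, 7}  B4 = {1, 7, 9}  B5 = {1, 3, 5}  B6 = {1, 8, 9}  B7 = {1, 2, 7}
Tree: B1–B2, B1–B3, B1–B4, B3–B5, B4–B6, B2–B7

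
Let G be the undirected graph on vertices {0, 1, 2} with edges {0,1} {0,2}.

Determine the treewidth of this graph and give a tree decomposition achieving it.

The largest bag has 2 vertices, giving width 1; this decomposition certifies tw(G) ≤ 1. Any graph with an edge has treewidth ≥ 1, and G has the edge 2–0. The upper and lower bounds meet at 1, so that is the treewidth.

Treewidth 1.
One optimal decomposition is:
Bags: B1 = {0, 2}  B2 = {0, 1}
Tree: B1–B2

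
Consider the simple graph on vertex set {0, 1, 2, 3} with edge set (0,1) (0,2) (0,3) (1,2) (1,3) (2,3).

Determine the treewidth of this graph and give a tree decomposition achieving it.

Treewidth 3.
One such decomposition:
Bags: B1 = {0, 1, 2, 3}
Tree: (single bag)

A single bag containing all 4 vertices is trivially a valid decomposition of width 3. On the other hand G contains the 4-clique {0, 1, 2, 3}. A clique must lie in a single bag of any decomposition, so no decomposition can have width below 3. Therefore the treewidth is 3.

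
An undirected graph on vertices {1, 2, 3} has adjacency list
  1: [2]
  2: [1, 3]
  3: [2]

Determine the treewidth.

A width-1 tree decomposition is:
Bags: B1 = {1, 2}  B2 = {2, 3}
Tree: B1–B2
Each bag holds 2 vertices, so the decomposition has width 1, which upper-bounds the treewidth. Since G has at least one edge (e.g. 1–2), it is not an edgeless graph, so tw(G) ≥ 1. Combining the bounds, tw(G) = 1.

1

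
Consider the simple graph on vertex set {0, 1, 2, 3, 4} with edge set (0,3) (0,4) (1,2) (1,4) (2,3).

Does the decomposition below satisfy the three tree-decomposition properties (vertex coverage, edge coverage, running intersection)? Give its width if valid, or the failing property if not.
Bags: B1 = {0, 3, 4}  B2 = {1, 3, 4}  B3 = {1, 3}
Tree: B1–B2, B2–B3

No — vertex 2 appears in no bag.

A tree decomposition must satisfy three properties: every vertex lies in some bag; for every edge, both endpoints lie together in some bag; and for every vertex, the bags containing it form a connected subtree. Here vertex 2 appears in no bag, so the decomposition is invalid.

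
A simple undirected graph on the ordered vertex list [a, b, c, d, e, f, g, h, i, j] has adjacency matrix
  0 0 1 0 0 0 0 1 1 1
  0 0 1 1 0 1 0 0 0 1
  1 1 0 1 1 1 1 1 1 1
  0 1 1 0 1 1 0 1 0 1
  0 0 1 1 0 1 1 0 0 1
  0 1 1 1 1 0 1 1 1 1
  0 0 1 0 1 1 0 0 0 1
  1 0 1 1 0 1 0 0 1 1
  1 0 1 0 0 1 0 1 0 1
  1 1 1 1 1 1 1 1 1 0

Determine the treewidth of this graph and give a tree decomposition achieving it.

Each bag holds 5 vertices, so the decomposition has width 4, which upper-bounds the treewidth. For the lower bound, the 5 vertices {a, c, h, i, j} are pairwise adjacent, and any tree decomposition puts a clique entirely inside one bag — forcing width ≥ 4. The upper and lower bounds meet at 4, so that is the treewidth.

Treewidth 4.
Bags: B1 = {c, d, e, f, j}  B2 = {c, e, f, g, j}  B3 = {c, d, f, h, j}  B4 = {c, f, h, i, j}  B5 = {a, c, h, i, j}  B6 = {b, c, d, f, j}
Tree: B1–B2, B1–B3, B3–B4, B4–B5, B1–B6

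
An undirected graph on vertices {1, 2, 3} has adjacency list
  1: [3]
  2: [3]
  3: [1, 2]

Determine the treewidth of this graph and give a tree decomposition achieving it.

Treewidth 1.
Bags: B1 = {1, 3}  B2 = {2, 3}
Tree: B1–B2

Every bag has size at most 2, so the width is 2 − 1 = 1 and tw(G) ≤ 1. Any graph with an edge has treewidth ≥ 1, and G has the edge 1–3. The upper and lower bounds meet at 1, so that is the treewidth.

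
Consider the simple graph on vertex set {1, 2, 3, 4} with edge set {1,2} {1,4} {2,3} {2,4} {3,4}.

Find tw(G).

A width-2 tree decomposition is:
Bags: B1 = {1, 2, 4}  B2 = {2, 3, 4}
Tree: B1–B2
Each bag holds 3 vertices, so the decomposition has width 2, which upper-bounds the treewidth. On the other hand G contains the 3-clique {1, 2, 4}. A clique must lie in a single bag of any decomposition, so no decomposition can have width below 2. Hence tw(G) = 2 exactly.

2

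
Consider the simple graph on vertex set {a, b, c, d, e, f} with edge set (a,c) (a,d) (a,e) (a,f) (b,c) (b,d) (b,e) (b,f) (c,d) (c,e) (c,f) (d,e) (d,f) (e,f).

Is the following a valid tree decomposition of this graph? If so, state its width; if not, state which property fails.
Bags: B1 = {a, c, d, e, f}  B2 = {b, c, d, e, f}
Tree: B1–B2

Yes; width 4.

Every vertex of G appears in some bag (union = {a, b, c, d, e, f}); every edge is covered by a bag; and for each vertex v the set of bags containing v is connected in the bag tree. The decomposition is therefore valid. The largest bag has 5 vertices, so the width is 4.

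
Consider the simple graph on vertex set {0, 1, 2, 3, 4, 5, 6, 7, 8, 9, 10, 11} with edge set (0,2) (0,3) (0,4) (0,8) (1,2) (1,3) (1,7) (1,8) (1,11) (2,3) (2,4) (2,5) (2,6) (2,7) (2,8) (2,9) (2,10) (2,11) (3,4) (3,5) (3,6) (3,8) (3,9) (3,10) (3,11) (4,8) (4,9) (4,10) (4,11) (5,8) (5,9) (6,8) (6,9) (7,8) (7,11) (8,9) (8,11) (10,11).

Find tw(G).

4

A width-4 tree decomposition is:
Bags: B1 = {2, 3, 4, 8, 9}  B2 = {2, 3, 4, 8, 11}  B3 = {1, 2, 3, 8, 11}  B4 = {0, 2, 3, 4, 8}  B5 = {1, 2, 7, 8, 11}  B6 = {2, 3, 4, 10, 11}  B7 = {2, 3, 6, 8, 9}  B8 = {2, 3, 5, 8, 9}
Tree: B1–B2, B2–B3, B2–B4, B3–B5, B2–B6, B1–B7, B7–B8
Every bag has size at most 5, so the width is 5 − 1 = 4 and tw(G) ≤ 4. For the lower bound, the 5 vertices {1, 2, 3, 8, 11} are pairwise adjacent, and any tree decomposition puts a clique entirely inside one bag — forcing width ≥ 4. Combining the bounds, tw(G) = 4.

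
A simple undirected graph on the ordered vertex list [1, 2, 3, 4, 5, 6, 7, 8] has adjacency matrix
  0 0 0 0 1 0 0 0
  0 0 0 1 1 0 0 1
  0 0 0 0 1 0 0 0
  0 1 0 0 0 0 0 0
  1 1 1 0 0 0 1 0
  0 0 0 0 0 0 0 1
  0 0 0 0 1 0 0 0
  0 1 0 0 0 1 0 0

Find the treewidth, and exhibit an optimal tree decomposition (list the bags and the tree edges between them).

Treewidth 1.
One such decomposition:
Bags: B1 = {2, 4}  B2 = {2, 5}  B3 = {5, 7}  B4 = {3, 5}  B5 = {2, 8}  B6 = {1, 5}  B7 = {6, 8}
Tree: B1–B2, B2–B3, B3–B4, B2–B5, B3–B6, B5–B7

Every bag has size at most 2, so the width is 2 − 1 = 1 and tw(G) ≤ 1. Since G has at least one edge (e.g. 2–4), it is not an edgeless graph, so tw(G) ≥ 1. Hence tw(G) = 1 exactly.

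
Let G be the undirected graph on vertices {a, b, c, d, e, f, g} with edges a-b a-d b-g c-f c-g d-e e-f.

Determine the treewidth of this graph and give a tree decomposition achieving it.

Treewidth 2.
One such decomposition:
Bags: B1 = {a, b, d}  B2 = {b, d, e}  B3 = {b, e, f}  B4 = {b, c, f}  B5 = {b, c, g}
Tree: B1–B2, B2–B3, B3–B4, B4–B5

Every bag has size at most 3, so the width is 3 − 1 = 2 and tw(G) ≤ 2. For the lower bound, G contains the cycle b–a–d–e–f–c–g–b, so G is not a forest; only forests have treewidth ≤ 1, hence tw(G) ≥ 2. Therefore the treewidth is 2.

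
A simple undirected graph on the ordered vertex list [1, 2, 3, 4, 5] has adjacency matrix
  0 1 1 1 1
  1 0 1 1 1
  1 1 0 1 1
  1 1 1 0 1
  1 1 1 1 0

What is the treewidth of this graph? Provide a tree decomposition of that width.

With just one bag of size 5, the width is 5 − 1 = 4, so tw(G) ≤ 4. Conversely, {1, 2, 3, 4, 5} is a clique of size 5, and the vertices of any clique must share a bag in every tree decomposition; so some bag has ≥ 5 vertices and tw(G) ≥ 4. Combining the bounds, tw(G) = 4.

Treewidth 4.
One optimal decomposition is:
Bags: B1 = {1, 2, 3, 4, 5}
Tree: (single bag)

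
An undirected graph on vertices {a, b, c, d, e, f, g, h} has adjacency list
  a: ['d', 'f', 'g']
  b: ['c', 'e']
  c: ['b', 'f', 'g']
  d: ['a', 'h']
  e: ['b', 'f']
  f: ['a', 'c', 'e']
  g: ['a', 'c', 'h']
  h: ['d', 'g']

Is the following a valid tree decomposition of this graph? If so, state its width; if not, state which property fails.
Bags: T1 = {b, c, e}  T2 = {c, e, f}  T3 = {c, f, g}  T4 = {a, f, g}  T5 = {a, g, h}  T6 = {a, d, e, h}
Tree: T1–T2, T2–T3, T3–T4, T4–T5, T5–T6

No — bags containing vertex e are not connected in the tree.

A tree decomposition must satisfy three properties: every vertex lies in some bag; for every edge, both endpoints lie together in some bag; and for every vertex, the bags containing it form a connected subtree. Here bags containing vertex e are not connected in the tree, so the decomposition is invalid.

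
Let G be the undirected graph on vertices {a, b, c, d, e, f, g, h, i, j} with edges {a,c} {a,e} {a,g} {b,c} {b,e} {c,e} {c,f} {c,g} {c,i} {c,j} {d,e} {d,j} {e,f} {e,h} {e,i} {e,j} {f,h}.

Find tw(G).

A width-2 tree decomposition is:
Bags: B1 = {c, e, j}  B2 = {b, c, e}  B3 = {c, e, f}  B4 = {a, c, e}  B5 = {a, c, g}  B6 = {c, e, i}  B7 = {d, e, j}  B8 = {e, f, h}
Tree: B1–B2, B1–B3, B1–B4, B4–B5, B1–B6, B1–B7, B3–B8
The largest bag has 3 vertices, giving width 2; this decomposition certifies tw(G) ≤ 2. For the lower bound, the 3 vertices {a, c, g} are pairwise adjacent, and any tree decomposition puts a clique entirely inside one bag — forcing width ≥ 2. Combining the bounds, tw(G) = 2.

2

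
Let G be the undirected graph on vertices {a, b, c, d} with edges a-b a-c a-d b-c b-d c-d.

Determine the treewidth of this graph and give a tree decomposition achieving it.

With just one bag of size 4, the width is 4 − 1 = 3, so tw(G) ≤ 3. Conversely, {a, b, c, d} is a clique of size 4, and the vertices of any clique must share a bag in every tree decomposition; so some bag has ≥ 4 vertices and tw(G) ≥ 3. The upper and lower bounds meet at 3, so that is the treewidth.

Treewidth 3.
One such decomposition:
Bags: B1 = {a, b, c, d}
Tree: (single bag)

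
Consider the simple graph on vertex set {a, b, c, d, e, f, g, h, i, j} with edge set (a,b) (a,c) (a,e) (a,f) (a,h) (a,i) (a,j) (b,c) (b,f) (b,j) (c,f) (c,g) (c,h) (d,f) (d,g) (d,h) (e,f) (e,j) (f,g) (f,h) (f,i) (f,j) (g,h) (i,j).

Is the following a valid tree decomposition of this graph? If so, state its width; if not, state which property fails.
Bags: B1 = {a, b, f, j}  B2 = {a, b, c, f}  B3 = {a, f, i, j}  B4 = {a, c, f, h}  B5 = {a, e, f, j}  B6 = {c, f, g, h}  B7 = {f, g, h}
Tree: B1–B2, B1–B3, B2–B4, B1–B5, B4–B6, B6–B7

No — vertex d appears in no bag.

A tree decomposition must satisfy three properties: every vertex lies in some bag; for every edge, both endpoints lie together in some bag; and for every vertex, the bags containing it form a connected subtree. Here vertex d appears in no bag, so the decomposition is invalid.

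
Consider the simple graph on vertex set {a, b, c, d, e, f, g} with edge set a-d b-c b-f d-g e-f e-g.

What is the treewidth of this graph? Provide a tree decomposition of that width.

Treewidth 1.
Bags: B1 = {b, c}  B2 = {b, f}  B3 = {e, f}  B4 = {e, g}  B5 = {d, g}  B6 = {a, d}
Tree: B1–B2, B2–B3, B3–B4, B4–B5, B5–B6

Each bag holds 2 vertices, so the decomposition has width 1, which upper-bounds the treewidth. Since G has at least one edge (e.g. c–b), it is not an edgeless graph, so tw(G) ≥ 1. Hence tw(G) = 1 exactly.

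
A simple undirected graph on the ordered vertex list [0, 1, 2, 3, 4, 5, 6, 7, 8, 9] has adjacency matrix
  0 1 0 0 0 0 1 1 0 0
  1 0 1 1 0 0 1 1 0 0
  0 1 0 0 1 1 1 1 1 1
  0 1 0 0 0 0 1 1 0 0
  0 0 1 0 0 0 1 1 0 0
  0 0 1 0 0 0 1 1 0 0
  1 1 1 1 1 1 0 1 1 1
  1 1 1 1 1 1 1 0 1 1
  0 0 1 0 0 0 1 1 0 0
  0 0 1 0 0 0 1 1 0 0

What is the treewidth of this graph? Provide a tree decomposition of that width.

Each bag holds 4 vertices, so the decomposition has width 3, which upper-bounds the treewidth. On the other hand G contains the 4-clique {0, 1, 6, 7}. A clique must lie in a single bag of any decomposition, so no decomposition can have width below 3. The upper and lower bounds meet at 3, so that is the treewidth.

Treewidth 3.
Bags: B1 = {2, 4, 6, 7}  B2 = {1, 2, 6, 7}  B3 = {2, 6, 7, 9}  B4 = {2, 5, 6, 7}  B5 = {0, 1, 6, 7}  B6 = {2, 6, 7, 8}  B7 = {1, 3, 6, 7}
Tree: B1–B2, B2–B3, B2–B4, B2–B5, B1–B6, B2–B7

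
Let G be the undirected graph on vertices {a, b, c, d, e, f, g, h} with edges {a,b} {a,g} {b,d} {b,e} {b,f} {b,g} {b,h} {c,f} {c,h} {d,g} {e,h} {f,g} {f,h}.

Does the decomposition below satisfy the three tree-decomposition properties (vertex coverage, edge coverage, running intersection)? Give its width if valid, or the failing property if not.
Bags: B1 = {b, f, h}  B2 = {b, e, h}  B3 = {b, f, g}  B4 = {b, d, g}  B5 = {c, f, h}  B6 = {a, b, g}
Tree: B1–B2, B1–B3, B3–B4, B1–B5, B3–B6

Vertex coverage: the bags together contain {a, b, c, d, e, f, g, h}, the full vertex set. Edge coverage: each edge of G has both endpoints in at least one bag. Running intersection: for every vertex, the bags containing it form a connected subtree. All three properties hold, so this is a valid tree decomposition of width max|bag| − 1 = 2, and hence tw(G) ≤ 2.

Yes; width 2.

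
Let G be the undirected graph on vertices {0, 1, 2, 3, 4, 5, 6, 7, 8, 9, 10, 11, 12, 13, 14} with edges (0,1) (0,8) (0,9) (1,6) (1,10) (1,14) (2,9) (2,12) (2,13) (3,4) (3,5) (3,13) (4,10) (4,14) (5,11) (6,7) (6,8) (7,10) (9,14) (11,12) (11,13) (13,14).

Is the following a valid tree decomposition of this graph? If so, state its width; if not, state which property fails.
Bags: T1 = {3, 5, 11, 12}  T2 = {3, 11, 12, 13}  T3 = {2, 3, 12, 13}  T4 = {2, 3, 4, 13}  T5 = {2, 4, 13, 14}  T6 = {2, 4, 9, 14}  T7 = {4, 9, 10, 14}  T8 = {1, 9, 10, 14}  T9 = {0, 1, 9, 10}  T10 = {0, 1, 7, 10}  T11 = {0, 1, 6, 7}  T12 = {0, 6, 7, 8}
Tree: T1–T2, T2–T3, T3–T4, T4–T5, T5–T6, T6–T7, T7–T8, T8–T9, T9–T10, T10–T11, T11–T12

Vertex coverage: the bags together contain {0, 1, 2, 3, 4, 5, 6, 7, 8, 9, 10, 11, 12, 13, 14}, the full vertex set. Edge coverage: each edge of G has both endpoints in at least one bag. Running intersection: for every vertex, the bags containing it form a connected subtree. All three properties hold, so this is a valid tree decomposition of width max|bag| − 1 = 3, and hence tw(G) ≤ 3.

Yes; width 3.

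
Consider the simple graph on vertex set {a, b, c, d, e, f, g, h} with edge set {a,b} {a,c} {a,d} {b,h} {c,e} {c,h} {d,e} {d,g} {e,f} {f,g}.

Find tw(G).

2

A width-2 tree decomposition is:
Bags: B1 = {a, b, h}  B2 = {a, c, h}  B3 = {a, c, d}  B4 = {c, d, e}  B5 = {d, e, g}  B6 = {e, f, g}
Tree: B1–B2, B2–B3, B3–B4, B4–B5, B5–B6
Every bag has size at most 3, so the width is 3 − 1 = 2 and tw(G) ≤ 2. The edges b–h–c–a–b form a cycle, so G is not a tree and its treewidth is at least 2. Therefore the treewidth is 2.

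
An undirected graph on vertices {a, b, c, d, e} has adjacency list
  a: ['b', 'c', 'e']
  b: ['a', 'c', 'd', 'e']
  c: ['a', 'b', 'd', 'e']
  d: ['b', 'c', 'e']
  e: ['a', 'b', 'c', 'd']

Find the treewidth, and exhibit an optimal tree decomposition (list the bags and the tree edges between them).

Treewidth 3.
Bags: B1 = {b, c, d, e}  B2 = {a, b, c, e}
Tree: B1–B2

Each bag holds 4 vertices, so the decomposition has width 3, which upper-bounds the treewidth. For the lower bound, the 4 vertices {b, c, d, e} are pairwise adjacent, and any tree decomposition puts a clique entirely inside one bag — forcing width ≥ 3. Combining the bounds, tw(G) = 3.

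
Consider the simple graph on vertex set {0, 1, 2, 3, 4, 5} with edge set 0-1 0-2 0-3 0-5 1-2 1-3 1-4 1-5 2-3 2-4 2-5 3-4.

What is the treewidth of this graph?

A width-3 tree decomposition is:
Bags: B1 = {0, 1, 2, 3}  B2 = {0, 1, 2, 5}  B3 = {1, 2, 3, 4}
Tree: B1–B2, B1–B3
Every bag has size at most 4, so the width is 4 − 1 = 3 and tw(G) ≤ 3. For the lower bound, the 4 vertices {0, 1, 2, 3} are pairwise adjacent, and any tree decomposition puts a clique entirely inside one bag — forcing width ≥ 3. The upper and lower bounds meet at 3, so that is the treewidth.

3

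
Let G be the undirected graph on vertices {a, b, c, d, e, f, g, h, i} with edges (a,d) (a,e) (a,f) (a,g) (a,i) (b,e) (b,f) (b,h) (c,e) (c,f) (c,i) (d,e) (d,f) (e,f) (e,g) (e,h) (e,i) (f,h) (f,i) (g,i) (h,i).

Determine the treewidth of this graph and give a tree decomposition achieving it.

Each bag holds 4 vertices, so the decomposition has width 3, which upper-bounds the treewidth. Conversely, {a, e, g, i} is a clique of size 4, and the vertices of any clique must share a bag in every tree decomposition; so some bag has ≥ 4 vertices and tw(G) ≥ 3. Combining the bounds, tw(G) = 3.

Treewidth 3.
One such decomposition:
Bags: B1 = {a, e, f, i}  B2 = {c, e, f, i}  B3 = {e, f, h, i}  B4 = {a, e, g, i}  B5 = {a, d, e, f}  B6 = {b, e, f, h}
Tree: B1–B2, B1–B3, B1–B4, B1–B5, B3–B6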